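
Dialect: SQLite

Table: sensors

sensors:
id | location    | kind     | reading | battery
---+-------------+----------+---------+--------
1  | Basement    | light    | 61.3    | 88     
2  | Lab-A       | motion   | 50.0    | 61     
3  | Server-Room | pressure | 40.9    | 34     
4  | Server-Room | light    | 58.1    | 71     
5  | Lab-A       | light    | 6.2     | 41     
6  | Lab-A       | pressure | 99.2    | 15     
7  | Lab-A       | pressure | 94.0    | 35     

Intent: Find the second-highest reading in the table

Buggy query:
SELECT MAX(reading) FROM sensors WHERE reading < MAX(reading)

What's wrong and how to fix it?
Bug: The inner MAX is an aggregate inside WHERE, which is not allowed

Fix: Put the inner MAX in a scalar subquery

Corrected query:
SELECT MAX(reading) FROM sensors WHERE reading < (SELECT MAX(reading) FROM sensors)

Result:
MAX(reading)
------------
94          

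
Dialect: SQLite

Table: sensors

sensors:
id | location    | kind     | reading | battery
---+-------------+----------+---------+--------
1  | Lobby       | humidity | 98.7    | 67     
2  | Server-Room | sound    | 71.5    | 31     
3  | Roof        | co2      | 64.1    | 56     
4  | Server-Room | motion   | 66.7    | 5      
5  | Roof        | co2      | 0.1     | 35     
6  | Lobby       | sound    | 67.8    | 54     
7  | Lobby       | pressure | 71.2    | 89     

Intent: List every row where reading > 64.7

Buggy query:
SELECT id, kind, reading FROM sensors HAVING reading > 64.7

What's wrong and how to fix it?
Bug: HAVING filters the output of aggregation, but this query has no GROUP BY and no aggregate functions, so SQLite rejects it (HAVING clause on a non-aggregate query); the condition here is per row

Fix: Replace HAVING with WHERE since the condition applies to individual rows

Corrected query:
SELECT id, kind, reading FROM sensors WHERE reading > 64.7

Result:
id | kind     | reading
---+----------+--------
1  | humidity | 98.7   
2  | sound    | 71.5   
4  | motion   | 66.7   
6  | sound    | 67.8   
7  | pressure | 71.2   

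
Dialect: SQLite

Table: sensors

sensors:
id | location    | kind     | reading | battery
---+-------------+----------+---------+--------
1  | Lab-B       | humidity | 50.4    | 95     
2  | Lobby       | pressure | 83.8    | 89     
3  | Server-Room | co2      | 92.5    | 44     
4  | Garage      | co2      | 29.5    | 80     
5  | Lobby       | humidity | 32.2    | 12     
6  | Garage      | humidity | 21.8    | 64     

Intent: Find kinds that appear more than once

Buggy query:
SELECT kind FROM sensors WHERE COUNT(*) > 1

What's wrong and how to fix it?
Bug: WHERE can't reference COUNT(*); aggregates are computed after WHERE

Fix: Group first, then use HAVING for the count condition

Corrected query:
SELECT kind FROM sensors GROUP BY kind HAVING COUNT(*) > 1

Result:
kind    
--------
co2     
humidity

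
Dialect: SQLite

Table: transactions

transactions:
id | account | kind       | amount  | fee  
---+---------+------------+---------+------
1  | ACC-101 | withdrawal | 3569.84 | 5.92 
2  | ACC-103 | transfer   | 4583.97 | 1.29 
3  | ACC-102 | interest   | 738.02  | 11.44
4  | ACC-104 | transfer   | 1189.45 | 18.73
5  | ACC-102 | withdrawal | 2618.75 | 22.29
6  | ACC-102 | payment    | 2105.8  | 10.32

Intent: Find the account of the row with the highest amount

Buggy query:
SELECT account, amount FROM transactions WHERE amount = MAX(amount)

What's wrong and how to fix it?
Bug: WHERE is evaluated per row; an aggregate over the whole table isn't defined there

Fix: Use a subquery: WHERE amount = (SELECT MAX(amount) FROM transactions)

Corrected query:
SELECT account, amount FROM transactions WHERE amount = (SELECT MAX(amount) FROM transactions)

Result:
account | amount 
--------+--------
ACC-103 | 4583.97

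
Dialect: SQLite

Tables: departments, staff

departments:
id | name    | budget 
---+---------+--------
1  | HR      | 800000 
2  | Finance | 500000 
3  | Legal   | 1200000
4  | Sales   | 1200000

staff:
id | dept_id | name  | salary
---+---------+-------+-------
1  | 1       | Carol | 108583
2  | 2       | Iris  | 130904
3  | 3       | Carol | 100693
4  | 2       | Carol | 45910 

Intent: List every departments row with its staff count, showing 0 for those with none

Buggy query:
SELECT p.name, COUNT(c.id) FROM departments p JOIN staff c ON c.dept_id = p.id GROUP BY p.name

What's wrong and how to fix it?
Bug: INNER JOIN drops departments rows that have no matching staff rows

Fix: Use LEFT JOIN so parents without children still appear (COUNT(c.id) gives 0)

Corrected query:
SELECT p.name, COUNT(c.id) FROM departments p LEFT JOIN staff c ON c.dept_id = p.id GROUP BY p.name

Result:
name    | COUNT(c.id)
--------+------------
Finance | 2          
HR      | 1          
Legal   | 1          
Sales   | 0          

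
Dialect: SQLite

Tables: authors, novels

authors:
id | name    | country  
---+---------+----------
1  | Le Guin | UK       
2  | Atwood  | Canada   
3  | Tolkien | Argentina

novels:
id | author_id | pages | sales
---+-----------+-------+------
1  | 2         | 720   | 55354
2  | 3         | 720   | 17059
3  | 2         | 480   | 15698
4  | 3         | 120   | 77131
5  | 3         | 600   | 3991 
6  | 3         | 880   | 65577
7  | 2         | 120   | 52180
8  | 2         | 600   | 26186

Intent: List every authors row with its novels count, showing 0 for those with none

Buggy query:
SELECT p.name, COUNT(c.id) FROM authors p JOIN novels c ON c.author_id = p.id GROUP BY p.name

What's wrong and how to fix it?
Bug: INNER JOIN drops authors rows that have no matching novels rows

Fix: Use LEFT JOIN so parents without children still appear (COUNT(c.id) gives 0)

Corrected query:
SELECT p.name, COUNT(c.id) FROM authors p LEFT JOIN novels c ON c.author_id = p.id GROUP BY p.name

Result:
name    | COUNT(c.id)
--------+------------
Atwood  | 4          
Le Guin | 0          
Tolkien | 4          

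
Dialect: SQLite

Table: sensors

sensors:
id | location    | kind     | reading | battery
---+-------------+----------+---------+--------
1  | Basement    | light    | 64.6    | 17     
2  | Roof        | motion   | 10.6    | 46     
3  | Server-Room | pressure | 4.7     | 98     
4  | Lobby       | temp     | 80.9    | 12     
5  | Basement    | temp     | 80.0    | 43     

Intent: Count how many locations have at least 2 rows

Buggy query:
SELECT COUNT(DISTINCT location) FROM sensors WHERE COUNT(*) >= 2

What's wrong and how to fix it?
Bug: COUNT(*) cannot appear in WHERE; the per-group count doesn't exist yet

Fix: Group first with HAVING COUNT(*) >= 2, then COUNT the resulting groups

Corrected query:
SELECT COUNT(*) FROM (SELECT location FROM sensors GROUP BY location HAVING COUNT(*) >= 2)

Result:
COUNT(*)
--------
1       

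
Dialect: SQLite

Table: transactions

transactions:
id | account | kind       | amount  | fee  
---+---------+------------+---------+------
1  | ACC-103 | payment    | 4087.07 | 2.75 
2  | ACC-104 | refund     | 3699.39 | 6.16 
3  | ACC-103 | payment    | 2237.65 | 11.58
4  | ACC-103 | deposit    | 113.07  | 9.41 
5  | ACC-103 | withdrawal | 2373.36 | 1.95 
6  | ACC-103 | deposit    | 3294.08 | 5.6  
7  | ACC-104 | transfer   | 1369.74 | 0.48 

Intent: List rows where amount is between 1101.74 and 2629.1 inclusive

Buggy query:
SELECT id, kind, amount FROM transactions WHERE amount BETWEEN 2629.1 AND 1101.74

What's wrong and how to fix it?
Bug: The bounds are reversed; BETWEEN a AND b requires a <= b to match anything

Fix: Swap the bounds so the smaller value comes first

Corrected query:
SELECT id, kind, amount FROM transactions WHERE amount BETWEEN 1101.74 AND 2629.1

Result:
id | kind       | amount 
---+------------+--------
3  | payment    | 2237.65
5  | withdrawal | 2373.36
7  | transfer   | 1369.74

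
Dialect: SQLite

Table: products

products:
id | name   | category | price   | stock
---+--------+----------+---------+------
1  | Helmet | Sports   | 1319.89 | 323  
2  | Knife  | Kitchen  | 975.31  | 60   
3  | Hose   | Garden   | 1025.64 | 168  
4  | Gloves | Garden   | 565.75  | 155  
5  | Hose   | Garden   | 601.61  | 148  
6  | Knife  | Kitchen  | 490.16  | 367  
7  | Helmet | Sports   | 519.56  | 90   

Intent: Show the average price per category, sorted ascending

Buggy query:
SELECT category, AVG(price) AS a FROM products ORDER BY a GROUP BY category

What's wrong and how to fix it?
Bug: GROUP BY must precede ORDER BY

Fix: Move ORDER BY to the end, after GROUP BY

Corrected query:
SELECT category, AVG(price) AS a FROM products GROUP BY category ORDER BY a

Result:
category | a      
---------+--------
Garden   | 731    
Kitchen  | 732.735
Sports   | 919.725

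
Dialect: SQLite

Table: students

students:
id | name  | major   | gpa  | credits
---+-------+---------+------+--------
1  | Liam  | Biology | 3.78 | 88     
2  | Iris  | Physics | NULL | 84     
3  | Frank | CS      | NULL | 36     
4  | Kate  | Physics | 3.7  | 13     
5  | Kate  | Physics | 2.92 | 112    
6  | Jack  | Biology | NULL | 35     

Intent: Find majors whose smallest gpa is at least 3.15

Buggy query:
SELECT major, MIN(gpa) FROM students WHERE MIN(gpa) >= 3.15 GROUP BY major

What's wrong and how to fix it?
Bug: Aggregates like MIN are computed per group after WHERE runs

Fix: Replace WHERE with HAVING after the GROUP BY

Corrected query:
SELECT major, MIN(gpa) FROM students GROUP BY major HAVING MIN(gpa) >= 3.15

Result:
major   | MIN(gpa)
--------+---------
Biology | 3.78    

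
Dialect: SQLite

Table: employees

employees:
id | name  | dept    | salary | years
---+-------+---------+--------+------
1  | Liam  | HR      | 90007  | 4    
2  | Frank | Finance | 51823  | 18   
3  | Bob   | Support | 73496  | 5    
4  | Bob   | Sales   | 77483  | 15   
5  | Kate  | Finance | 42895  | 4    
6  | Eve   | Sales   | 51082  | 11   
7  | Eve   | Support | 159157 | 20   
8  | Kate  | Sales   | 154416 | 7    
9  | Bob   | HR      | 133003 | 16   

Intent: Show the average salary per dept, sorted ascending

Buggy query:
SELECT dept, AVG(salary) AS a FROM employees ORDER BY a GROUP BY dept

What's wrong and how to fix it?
Bug: GROUP BY must precede ORDER BY

Fix: Reorder: SELECT … FROM … GROUP BY … ORDER BY …

Corrected query:
SELECT dept, AVG(salary) AS a FROM employees GROUP BY dept ORDER BY a

Result:
dept    | a       
--------+---------
Finance | 47359   
Sales   | 94327   
HR      | 111505  
Support | 116326.5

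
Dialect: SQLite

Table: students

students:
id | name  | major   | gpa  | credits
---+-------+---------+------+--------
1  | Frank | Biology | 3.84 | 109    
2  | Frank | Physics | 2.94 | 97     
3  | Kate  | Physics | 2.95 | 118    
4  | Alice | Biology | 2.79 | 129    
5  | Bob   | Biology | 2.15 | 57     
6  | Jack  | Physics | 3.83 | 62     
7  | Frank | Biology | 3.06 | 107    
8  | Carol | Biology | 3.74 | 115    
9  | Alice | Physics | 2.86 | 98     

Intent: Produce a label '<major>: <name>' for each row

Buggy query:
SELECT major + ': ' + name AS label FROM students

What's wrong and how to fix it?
Bug: SQLite uses || for string concatenation; + coerces text to numbers (yielding 0)

Fix: Use the || operator for string concatenation

Corrected query:
SELECT major || ': ' || name AS label FROM students

Result:
label         
--------------
Biology: Frank
Physics: Frank
Physics: Kate 
Biology: Alice
Biology: Bob  
Physics: Jack 
Biology: Frank
Biology: Carol
Physics: Alice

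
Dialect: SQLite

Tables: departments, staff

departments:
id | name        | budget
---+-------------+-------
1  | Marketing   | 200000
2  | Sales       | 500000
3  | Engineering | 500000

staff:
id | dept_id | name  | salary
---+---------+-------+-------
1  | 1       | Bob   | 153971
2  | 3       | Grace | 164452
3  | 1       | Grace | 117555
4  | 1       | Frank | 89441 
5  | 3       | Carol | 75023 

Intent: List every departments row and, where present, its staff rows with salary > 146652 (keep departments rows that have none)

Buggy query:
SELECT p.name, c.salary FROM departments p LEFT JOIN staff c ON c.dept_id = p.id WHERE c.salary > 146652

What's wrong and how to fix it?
Bug: Filtering c.salary in WHERE discards the NULL rows produced by LEFT JOIN, turning it into an inner join

Fix: Move the right-table condition into the ON clause so unmatched parents are kept

Corrected query:
SELECT p.name, c.salary FROM departments p LEFT JOIN staff c ON c.dept_id = p.id AND c.salary > 146652

Result:
name        | salary
------------+-------
Marketing   | 153971
Sales       | NULL  
Engineering | 164452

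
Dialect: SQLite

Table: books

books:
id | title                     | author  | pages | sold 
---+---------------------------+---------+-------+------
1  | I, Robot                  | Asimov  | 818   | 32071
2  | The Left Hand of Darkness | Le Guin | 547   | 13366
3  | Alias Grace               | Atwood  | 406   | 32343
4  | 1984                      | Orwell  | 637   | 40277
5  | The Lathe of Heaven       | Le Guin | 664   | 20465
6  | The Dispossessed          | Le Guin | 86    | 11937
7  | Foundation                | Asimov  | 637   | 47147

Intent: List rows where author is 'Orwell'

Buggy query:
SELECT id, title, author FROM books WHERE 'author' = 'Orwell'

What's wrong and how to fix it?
Bug: 'author' in single quotes is a string literal, not the column; the comparison is literal-vs-literal and never true

Fix: Remove the quotes around the column name (or use double quotes for an identifier)

Corrected query:
SELECT id, title, author FROM books WHERE author = 'Orwell'

Result:
id | title | author
---+-------+-------
4  | 1984  | Orwell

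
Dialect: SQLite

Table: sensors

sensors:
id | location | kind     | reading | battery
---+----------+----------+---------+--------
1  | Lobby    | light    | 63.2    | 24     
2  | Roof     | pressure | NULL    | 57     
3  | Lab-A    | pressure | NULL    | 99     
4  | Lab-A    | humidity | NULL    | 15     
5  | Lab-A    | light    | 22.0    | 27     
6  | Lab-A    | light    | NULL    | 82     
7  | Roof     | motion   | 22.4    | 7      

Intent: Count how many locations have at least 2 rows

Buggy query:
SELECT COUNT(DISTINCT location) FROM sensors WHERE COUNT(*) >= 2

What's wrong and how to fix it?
Bug: COUNT(*) cannot appear in WHERE; the per-group count doesn't exist yet

Fix: Group first with HAVING COUNT(*) >= 2, then COUNT the resulting groups

Corrected query:
SELECT COUNT(*) FROM (SELECT location FROM sensors GROUP BY location HAVING COUNT(*) >= 2)

Result:
COUNT(*)
--------
2       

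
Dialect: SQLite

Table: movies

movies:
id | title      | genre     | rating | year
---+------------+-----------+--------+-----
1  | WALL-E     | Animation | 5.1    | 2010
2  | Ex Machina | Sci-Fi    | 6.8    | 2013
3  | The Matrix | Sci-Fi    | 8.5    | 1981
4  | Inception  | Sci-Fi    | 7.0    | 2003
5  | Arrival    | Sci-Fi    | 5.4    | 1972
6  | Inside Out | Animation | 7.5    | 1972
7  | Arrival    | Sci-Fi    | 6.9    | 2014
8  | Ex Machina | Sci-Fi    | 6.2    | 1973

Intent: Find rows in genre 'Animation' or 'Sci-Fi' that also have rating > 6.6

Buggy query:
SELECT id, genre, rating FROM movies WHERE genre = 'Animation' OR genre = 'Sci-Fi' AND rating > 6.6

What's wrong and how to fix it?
Bug: Without parentheses, AND is evaluated before OR, so the rating filter only applies to the 'Sci-Fi' branch

Fix: Add parentheses around the OR so the AND applies to both alternatives

Corrected query:
SELECT id, genre, rating FROM movies WHERE (genre = 'Animation' OR genre = 'Sci-Fi') AND rating > 6.6

Result:
id | genre     | rating
---+-----------+-------
2  | Sci-Fi    | 6.8   
3  | Sci-Fi    | 8.5   
4  | Sci-Fi    | 7     
6  | Animation | 7.5   
7  | Sci-Fi    | 6.9   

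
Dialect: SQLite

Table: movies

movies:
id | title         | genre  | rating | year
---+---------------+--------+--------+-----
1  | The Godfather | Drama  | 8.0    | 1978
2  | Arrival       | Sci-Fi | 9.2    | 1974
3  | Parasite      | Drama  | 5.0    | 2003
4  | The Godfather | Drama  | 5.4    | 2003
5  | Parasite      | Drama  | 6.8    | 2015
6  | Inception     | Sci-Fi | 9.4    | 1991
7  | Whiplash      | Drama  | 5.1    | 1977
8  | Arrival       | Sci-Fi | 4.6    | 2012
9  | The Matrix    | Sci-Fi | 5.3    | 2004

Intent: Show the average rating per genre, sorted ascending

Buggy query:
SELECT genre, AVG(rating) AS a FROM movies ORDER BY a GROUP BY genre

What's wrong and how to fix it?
Bug: ORDER BY appears before GROUP BY; SQL clause order requires GROUP BY first

Fix: Move ORDER BY to the end, after GROUP BY

Corrected query:
SELECT genre, AVG(rating) AS a FROM movies GROUP BY genre ORDER BY a

Result:
genre  | a    
-------+------
Drama  | 6.06 
Sci-Fi | 7.125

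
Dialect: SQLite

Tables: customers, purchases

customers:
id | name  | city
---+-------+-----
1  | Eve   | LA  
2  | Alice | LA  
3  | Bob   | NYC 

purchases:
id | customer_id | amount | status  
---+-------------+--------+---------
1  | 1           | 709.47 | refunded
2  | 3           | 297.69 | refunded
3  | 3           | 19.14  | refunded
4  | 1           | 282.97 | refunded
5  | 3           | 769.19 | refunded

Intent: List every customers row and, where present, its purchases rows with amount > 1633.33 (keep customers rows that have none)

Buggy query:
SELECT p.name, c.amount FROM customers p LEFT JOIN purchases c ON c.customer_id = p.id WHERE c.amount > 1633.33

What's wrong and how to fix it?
Bug: A WHERE condition on the right-hand table after LEFT JOIN drops unmatched parents

Fix: Move the right-table condition into the ON clause so unmatched parents are kept

Corrected query:
SELECT p.name, c.amount FROM customers p LEFT JOIN purchases c ON c.customer_id = p.id AND c.amount > 1633.33

Result:
name  | amount
------+-------
Eve   | NULL  
Alice | NULL  
Bob   | NULL  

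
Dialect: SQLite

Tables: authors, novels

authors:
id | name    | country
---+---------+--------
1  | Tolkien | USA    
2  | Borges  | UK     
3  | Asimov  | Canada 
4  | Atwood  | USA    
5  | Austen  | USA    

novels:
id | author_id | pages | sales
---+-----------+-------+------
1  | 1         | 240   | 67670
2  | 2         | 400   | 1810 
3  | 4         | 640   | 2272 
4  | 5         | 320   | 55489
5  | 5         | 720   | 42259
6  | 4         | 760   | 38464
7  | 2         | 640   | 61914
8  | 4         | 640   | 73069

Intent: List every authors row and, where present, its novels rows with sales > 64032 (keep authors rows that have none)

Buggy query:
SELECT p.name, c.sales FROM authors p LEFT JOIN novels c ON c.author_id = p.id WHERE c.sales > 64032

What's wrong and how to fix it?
Bug: A WHERE condition on the right-hand table after LEFT JOIN drops unmatched parents

Fix: Put 'c.sales > 64032' in the JOIN's ON clause instead of WHERE

Corrected query:
SELECT p.name, c.sales FROM authors p LEFT JOIN novels c ON c.author_id = p.id AND c.sales > 64032

Result:
name    | sales
--------+------
Tolkien | 67670
Borges  | NULL 
Asimov  | NULL 
Atwood  | 73069
Austen  | NULL 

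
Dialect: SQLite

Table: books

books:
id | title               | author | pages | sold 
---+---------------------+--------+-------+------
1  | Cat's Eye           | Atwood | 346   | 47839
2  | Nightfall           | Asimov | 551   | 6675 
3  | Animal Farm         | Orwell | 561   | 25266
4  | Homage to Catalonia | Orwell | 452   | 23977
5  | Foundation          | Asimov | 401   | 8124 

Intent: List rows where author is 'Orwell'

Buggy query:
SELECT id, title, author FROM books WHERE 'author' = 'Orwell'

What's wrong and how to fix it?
Bug: Single quotes denote string literals in SQL; the column name is being compared as a constant string

Fix: Remove the quotes around the column name (or use double quotes for an identifier)

Corrected query:
SELECT id, title, author FROM books WHERE author = 'Orwell'

Result:
id | title               | author
---+---------------------+-------
3  | Animal Farm         | Orwell
4  | Homage to Catalonia | Orwell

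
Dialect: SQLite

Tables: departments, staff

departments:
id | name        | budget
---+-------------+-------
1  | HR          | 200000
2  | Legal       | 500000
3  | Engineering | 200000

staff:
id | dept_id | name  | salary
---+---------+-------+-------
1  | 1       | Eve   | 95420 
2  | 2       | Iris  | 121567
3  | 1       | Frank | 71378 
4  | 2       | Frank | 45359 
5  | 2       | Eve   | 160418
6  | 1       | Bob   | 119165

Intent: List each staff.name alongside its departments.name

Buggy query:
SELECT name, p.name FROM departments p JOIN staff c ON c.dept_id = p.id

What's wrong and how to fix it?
Bug: Both tables have a 'name' column; the unqualified reference is ambiguous

Fix: Qualify the column with its table alias (c.name)

Corrected query:
SELECT c.name, p.name FROM departments p JOIN staff c ON c.dept_id = p.id

Result:
name  | name 
------+------
Eve   | HR   
Iris  | Legal
Frank | HR   
Frank | Legal
Eve   | Legal
Bob   | HR   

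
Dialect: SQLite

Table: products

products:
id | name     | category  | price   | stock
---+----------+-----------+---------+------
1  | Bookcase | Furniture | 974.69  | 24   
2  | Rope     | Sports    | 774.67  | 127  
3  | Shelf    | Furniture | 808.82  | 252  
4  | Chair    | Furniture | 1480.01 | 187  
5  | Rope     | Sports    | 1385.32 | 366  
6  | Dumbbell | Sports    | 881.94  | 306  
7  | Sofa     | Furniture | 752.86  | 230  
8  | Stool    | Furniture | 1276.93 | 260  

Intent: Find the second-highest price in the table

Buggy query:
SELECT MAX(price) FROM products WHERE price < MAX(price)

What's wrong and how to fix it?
Bug: The inner MAX is an aggregate inside WHERE, which is not allowed

Fix: Compute the overall MAX in a subquery, then take MAX of rows below it

Corrected query:
SELECT MAX(price) FROM products WHERE price < (SELECT MAX(price) FROM products)

Result:
MAX(price)
----------
1385.32   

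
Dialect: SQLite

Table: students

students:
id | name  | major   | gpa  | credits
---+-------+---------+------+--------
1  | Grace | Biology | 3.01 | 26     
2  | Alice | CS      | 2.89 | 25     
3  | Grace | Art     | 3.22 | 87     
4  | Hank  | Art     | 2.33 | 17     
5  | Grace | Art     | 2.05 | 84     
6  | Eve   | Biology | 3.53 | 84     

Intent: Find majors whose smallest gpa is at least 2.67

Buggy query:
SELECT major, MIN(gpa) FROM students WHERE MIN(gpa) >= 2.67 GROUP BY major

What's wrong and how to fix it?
Bug: MIN() in WHERE is a misuse of aggregate

Fix: Replace WHERE with HAVING after the GROUP BY

Corrected query:
SELECT major, MIN(gpa) FROM students GROUP BY major HAVING MIN(gpa) >= 2.67

Result:
major   | MIN(gpa)
--------+---------
Biology | 3.01    
CS      | 2.89    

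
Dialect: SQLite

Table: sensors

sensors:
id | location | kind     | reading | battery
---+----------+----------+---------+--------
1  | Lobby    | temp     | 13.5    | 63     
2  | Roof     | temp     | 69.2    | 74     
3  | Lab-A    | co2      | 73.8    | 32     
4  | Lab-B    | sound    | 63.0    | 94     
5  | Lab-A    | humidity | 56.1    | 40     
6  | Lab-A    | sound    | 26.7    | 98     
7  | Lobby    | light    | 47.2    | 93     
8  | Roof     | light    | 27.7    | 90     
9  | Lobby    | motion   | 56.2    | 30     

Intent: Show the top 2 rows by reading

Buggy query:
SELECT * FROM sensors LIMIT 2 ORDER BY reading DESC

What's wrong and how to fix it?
Bug: LIMIT must come after ORDER BY

Fix: Swap the clauses: ORDER BY first, then LIMIT

Corrected query:
SELECT * FROM sensors ORDER BY reading DESC LIMIT 2

Result:
id | location | kind | reading | battery
---+----------+------+---------+--------
3  | Lab-A    | co2  | 73.8    | 32     
2  | Roof     | temp | 69.2    | 74     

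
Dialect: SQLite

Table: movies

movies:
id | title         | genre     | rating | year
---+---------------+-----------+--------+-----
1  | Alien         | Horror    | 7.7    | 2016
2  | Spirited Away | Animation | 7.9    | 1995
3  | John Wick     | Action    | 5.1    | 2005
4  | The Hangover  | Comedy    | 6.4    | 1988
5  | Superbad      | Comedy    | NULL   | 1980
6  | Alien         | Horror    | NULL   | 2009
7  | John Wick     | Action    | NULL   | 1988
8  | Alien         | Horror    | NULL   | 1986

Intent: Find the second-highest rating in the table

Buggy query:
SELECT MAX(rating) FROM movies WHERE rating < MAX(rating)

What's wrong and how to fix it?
Bug: The inner MAX is an aggregate inside WHERE, which is not allowed

Fix: Compute the overall MAX in a subquery, then take MAX of rows below it

Corrected query:
SELECT MAX(rating) FROM movies WHERE rating < (SELECT MAX(rating) FROM movies)

Result:
MAX(rating)
-----------
7.7        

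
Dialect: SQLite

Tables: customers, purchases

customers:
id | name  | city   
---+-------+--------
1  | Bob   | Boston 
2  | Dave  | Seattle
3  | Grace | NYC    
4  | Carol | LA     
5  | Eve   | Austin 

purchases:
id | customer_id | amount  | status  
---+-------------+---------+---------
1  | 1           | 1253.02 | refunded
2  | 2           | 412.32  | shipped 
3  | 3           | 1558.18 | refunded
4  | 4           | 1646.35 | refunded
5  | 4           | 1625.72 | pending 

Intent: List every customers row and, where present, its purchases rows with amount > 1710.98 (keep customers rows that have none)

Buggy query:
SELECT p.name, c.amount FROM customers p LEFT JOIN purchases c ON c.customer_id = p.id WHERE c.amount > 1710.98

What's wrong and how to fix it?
Bug: Filtering c.amount in WHERE discards the NULL rows produced by LEFT JOIN, turning it into an inner join

Fix: Put 'c.amount > 1710.98' in the JOIN's ON clause instead of WHERE

Corrected query:
SELECT p.name, c.amount FROM customers p LEFT JOIN purchases c ON c.customer_id = p.id AND c.amount > 1710.98

Result:
name  | amount
------+-------
Bob   | NULL  
Dave  | NULL  
Grace | NULL  
Carol | NULL  
Eve   | NULL  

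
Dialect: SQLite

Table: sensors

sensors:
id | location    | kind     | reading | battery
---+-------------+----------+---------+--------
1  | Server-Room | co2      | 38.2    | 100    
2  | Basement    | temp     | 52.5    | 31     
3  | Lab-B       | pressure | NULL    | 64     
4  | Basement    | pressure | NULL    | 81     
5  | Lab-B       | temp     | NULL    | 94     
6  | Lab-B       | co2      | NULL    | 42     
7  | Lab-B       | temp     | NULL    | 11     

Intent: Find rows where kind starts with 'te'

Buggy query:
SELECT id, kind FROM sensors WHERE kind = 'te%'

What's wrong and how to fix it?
Bug: '=' compares the literal string including the % character; pattern matching needs LIKE

Fix: Use LIKE for wildcard pattern matching

Corrected query:
SELECT id, kind FROM sensors WHERE kind LIKE 'te%'

Result:
id | kind
---+-----
2  | temp
5  | temp
7  | temp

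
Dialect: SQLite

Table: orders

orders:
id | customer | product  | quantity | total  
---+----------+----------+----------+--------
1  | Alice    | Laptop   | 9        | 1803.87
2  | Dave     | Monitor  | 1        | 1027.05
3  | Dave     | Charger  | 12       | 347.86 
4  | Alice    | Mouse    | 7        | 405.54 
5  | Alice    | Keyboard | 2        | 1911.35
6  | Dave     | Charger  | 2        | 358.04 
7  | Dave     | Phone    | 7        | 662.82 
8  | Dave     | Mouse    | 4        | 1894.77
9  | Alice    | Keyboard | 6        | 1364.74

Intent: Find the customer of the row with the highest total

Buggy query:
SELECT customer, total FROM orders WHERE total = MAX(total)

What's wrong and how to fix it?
Bug: MAX(total) is an aggregate and cannot be used directly in WHERE

Fix: Use a subquery: WHERE total = (SELECT MAX(total) FROM orders)

Corrected query:
SELECT customer, total FROM orders WHERE total = (SELECT MAX(total) FROM orders)

Result:
customer | total  
---------+--------
Alice    | 1911.35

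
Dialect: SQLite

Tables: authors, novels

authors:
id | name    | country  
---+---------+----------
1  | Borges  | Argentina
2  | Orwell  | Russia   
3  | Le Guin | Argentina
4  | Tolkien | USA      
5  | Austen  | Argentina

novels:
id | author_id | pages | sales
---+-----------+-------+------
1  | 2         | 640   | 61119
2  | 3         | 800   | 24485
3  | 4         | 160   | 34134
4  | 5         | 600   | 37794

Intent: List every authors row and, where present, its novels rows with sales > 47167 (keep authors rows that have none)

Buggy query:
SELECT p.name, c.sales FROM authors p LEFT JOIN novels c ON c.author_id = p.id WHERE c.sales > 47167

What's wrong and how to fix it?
Bug: A WHERE condition on the right-hand table after LEFT JOIN drops unmatched parents

Fix: Move the right-table condition into the ON clause so unmatched parents are kept

Corrected query:
SELECT p.name, c.sales FROM authors p LEFT JOIN novels c ON c.author_id = p.id AND c.sales > 47167

Result:
name    | sales
--------+------
Borges  | NULL 
Orwell  | 61119
Le Guin | NULL 
Tolkien | NULL 
Austen  | NULL 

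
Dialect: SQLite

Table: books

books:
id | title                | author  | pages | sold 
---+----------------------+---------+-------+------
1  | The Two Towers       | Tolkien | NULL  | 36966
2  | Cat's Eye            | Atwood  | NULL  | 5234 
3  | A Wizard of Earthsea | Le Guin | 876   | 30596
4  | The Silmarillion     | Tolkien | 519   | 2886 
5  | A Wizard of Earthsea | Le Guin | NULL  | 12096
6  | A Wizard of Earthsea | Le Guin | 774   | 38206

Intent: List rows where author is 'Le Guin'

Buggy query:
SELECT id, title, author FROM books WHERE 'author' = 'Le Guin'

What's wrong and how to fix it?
Bug: Single quotes denote string literals in SQL; the column name is being compared as a constant string

Fix: Reference the column as author without single quotes

Corrected query:
SELECT id, title, author FROM books WHERE author = 'Le Guin'

Result:
id | title                | author 
---+----------------------+--------
3  | A Wizard of Earthsea | Le Guin
5  | A Wizard of Earthsea | Le Guin
6  | A Wizard of Earthsea | Le Guin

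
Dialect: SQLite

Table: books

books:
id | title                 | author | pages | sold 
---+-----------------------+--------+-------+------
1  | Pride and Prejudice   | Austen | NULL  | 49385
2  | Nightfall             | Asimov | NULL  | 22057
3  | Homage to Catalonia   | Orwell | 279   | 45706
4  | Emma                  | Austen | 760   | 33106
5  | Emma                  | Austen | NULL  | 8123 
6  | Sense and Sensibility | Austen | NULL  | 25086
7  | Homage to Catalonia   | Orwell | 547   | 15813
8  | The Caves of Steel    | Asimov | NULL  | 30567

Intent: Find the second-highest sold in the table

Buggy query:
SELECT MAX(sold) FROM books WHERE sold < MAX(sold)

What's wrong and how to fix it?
Bug: The inner MAX is an aggregate inside WHERE, which is not allowed

Fix: Compute the overall MAX in a subquery, then take MAX of rows below it

Corrected query:
SELECT MAX(sold) FROM books WHERE sold < (SELECT MAX(sold) FROM books)

Result:
MAX(sold)
---------
45706    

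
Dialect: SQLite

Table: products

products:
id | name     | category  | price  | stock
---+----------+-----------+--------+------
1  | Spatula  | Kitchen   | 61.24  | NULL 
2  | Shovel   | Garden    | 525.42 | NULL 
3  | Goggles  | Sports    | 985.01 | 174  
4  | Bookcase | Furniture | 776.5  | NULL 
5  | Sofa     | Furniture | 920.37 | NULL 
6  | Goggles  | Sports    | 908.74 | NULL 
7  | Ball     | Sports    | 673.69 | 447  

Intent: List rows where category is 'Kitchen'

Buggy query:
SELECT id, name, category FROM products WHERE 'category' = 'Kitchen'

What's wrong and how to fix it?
Bug: 'category' in single quotes is a string literal, not the column; the comparison is literal-vs-literal and never true

Fix: Reference the column as category without single quotes

Corrected query:
SELECT id, name, category FROM products WHERE category = 'Kitchen'

Result:
id | name    | category
---+---------+---------
1  | Spatula | Kitchen 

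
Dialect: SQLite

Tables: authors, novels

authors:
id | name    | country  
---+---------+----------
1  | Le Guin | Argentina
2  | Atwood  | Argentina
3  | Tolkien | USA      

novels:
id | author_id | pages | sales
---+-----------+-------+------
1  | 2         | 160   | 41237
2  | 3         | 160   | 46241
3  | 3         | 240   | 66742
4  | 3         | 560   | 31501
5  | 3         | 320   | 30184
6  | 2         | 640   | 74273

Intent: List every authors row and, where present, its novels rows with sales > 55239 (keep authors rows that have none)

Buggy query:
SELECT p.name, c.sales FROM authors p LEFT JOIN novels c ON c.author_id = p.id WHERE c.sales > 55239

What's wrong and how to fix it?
Bug: A WHERE condition on the right-hand table after LEFT JOIN drops unmatched parents

Fix: Put 'c.sales > 55239' in the JOIN's ON clause instead of WHERE

Corrected query:
SELECT p.name, c.sales FROM authors p LEFT JOIN novels c ON c.author_id = p.id AND c.sales > 55239

Result:
name    | sales
--------+------
Le Guin | NULL 
Atwood  | 74273
Tolkien | 66742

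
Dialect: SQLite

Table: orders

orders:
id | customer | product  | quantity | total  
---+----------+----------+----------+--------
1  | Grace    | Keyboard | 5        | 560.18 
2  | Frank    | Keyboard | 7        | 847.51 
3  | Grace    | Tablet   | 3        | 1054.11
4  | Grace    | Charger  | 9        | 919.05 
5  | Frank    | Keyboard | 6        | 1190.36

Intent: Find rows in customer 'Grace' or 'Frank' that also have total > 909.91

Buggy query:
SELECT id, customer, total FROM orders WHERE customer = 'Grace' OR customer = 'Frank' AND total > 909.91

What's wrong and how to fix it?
Bug: Without parentheses, AND is evaluated before OR, so the total filter only applies to the 'Frank' branch

Fix: Add parentheses around the OR so the AND applies to both alternatives

Corrected query:
SELECT id, customer, total FROM orders WHERE (customer = 'Grace' OR customer = 'Frank') AND total > 909.91

Result:
id | customer | total  
---+----------+--------
3  | Grace    | 1054.11
4  | Grace    | 919.05 
5  | Frank    | 1190.36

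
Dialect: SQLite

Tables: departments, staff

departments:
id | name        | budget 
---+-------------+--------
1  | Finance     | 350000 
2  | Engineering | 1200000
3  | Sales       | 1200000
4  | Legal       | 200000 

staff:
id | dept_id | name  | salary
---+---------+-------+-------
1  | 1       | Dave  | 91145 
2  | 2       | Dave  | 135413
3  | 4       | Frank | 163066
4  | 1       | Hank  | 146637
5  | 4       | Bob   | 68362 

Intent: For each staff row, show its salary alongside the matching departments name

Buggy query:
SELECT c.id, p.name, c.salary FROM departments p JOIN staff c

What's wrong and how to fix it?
Bug: JOIN with no ON clause produces a cartesian product; every staff row pairs with every departments row

Fix: Specify the join condition linking the foreign key to the parent id

Corrected query:
SELECT c.id, p.name, c.salary FROM departments p JOIN staff c ON c.dept_id = p.id

Result:
id | name        | salary
---+-------------+-------
1  | Finance     | 91145 
2  | Engineering | 135413
3  | Legal       | 163066
4  | Finance     | 146637
5  | Legal       | 68362 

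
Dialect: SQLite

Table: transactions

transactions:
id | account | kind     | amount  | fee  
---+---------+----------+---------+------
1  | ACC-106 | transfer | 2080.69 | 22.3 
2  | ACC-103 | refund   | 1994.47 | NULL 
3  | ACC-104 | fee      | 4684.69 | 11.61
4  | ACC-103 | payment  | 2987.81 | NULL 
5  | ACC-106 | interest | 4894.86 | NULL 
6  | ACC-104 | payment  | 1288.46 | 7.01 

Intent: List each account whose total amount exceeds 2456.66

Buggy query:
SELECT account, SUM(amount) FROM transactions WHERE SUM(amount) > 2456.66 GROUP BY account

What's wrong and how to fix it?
Bug: WHERE runs before GROUP BY, so aggregates aren't available there

Fix: Use HAVING (which filters groups after aggregation) instead of WHERE

Corrected query:
SELECT account, SUM(amount) FROM transactions GROUP BY account HAVING SUM(amount) > 2456.66

Result:
account | SUM(amount)
--------+------------
ACC-103 | 4982.28    
ACC-104 | 5973.15    
ACC-106 | 6975.55    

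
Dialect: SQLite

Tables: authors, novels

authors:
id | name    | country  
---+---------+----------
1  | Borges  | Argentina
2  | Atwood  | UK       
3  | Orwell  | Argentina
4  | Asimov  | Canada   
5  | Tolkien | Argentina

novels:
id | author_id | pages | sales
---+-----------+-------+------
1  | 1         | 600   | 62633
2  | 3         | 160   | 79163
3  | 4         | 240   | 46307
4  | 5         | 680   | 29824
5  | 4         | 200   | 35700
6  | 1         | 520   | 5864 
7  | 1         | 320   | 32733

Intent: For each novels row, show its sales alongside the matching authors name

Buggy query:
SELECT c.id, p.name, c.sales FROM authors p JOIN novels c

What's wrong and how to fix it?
Bug: Missing join condition: each novels row is matched to all authors rows instead of just its own

Fix: Specify the join condition linking the foreign key to the parent id

Corrected query:
SELECT c.id, p.name, c.sales FROM authors p JOIN novels c ON c.author_id = p.id

Result:
id | name    | sales
---+---------+------
1  | Borges  | 62633
2  | Orwell  | 79163
3  | Asimov  | 46307
4  | Tolkien | 29824
5  | Asimov  | 35700
6  | Borges  | 5864 
7  | Borges  | 32733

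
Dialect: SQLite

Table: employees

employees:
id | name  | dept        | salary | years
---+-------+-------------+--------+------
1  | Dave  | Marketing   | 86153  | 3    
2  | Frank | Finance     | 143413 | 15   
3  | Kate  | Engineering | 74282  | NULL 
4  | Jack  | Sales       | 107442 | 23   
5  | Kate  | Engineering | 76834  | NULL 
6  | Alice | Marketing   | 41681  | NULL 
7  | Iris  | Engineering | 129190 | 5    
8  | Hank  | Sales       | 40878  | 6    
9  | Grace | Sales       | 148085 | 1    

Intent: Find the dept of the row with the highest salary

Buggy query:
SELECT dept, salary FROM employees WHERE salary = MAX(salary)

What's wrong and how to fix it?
Bug: MAX(salary) is an aggregate and cannot be used directly in WHERE

Fix: Wrap MAX in a scalar subquery so WHERE compares against a single value

Corrected query:
SELECT dept, salary FROM employees WHERE salary = (SELECT MAX(salary) FROM employees)

Result:
dept  | salary
------+-------
Sales | 148085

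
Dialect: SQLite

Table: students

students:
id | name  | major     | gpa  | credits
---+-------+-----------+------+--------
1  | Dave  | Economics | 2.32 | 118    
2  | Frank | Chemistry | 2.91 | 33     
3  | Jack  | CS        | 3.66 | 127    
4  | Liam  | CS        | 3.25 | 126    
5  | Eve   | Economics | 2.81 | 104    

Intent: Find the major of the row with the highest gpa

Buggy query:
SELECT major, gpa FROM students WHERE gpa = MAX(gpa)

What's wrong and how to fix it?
Bug: MAX(gpa) is an aggregate and cannot be used directly in WHERE

Fix: Wrap MAX in a scalar subquery so WHERE compares against a single value

Corrected query:
SELECT major, gpa FROM students WHERE gpa = (SELECT MAX(gpa) FROM students)

Result:
major | gpa 
------+-----
CS    | 3.66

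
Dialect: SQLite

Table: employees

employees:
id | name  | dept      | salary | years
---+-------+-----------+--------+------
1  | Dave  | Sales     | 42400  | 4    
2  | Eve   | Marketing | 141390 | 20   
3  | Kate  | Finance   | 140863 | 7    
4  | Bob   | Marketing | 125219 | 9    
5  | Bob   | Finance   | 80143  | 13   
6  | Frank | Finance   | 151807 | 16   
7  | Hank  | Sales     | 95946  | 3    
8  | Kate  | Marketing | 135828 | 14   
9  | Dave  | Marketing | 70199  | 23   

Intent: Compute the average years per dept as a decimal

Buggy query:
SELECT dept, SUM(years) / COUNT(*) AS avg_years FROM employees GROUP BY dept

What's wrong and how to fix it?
Bug: Both operands are integers, so '/' performs integer division and truncates

Fix: Multiply by 1.0 (or CAST to REAL) to force floating-point division

Corrected query:
SELECT dept, SUM(years) * 1.0 / COUNT(*) AS avg_years FROM employees GROUP BY dept

Result:
dept      | avg_years
----------+----------
Finance   | 12       
Marketing | 16.5     
Sales     | 3.5      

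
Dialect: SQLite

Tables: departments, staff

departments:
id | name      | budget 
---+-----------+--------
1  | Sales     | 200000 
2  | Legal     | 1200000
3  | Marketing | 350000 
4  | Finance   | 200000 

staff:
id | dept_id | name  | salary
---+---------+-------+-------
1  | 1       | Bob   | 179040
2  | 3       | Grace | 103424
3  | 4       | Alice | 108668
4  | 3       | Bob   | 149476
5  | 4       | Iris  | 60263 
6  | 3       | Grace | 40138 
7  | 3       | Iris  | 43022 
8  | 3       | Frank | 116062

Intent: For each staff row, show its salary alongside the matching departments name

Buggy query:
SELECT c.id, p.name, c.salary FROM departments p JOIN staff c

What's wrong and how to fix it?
Bug: Missing join condition: each staff row is matched to all departments rows instead of just its own

Fix: Add ON c.dept_id = p.id to the JOIN

Corrected query:
SELECT c.id, p.name, c.salary FROM departments p JOIN staff c ON c.dept_id = p.id

Result:
id | name      | salary
---+-----------+-------
1  | Sales     | 179040
2  | Marketing | 103424
3  | Finance   | 108668
4  | Marketing | 149476
5  | Finance   | 60263 
6  | Marketing | 40138 
7  | Marketing | 43022 
8  | Marketing | 116062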